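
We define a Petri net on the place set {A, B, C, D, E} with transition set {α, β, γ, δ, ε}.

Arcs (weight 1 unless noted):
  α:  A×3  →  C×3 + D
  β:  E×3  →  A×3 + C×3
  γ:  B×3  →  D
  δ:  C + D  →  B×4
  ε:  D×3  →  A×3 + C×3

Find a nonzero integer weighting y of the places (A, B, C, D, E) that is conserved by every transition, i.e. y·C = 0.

Incidence matrix C (rows=places, cols=transitions):
        α    β    γ    δ    ε
    A  -3    3    0    0    3
    B   0    0   -3    4    0
    C   3    3    0   -1    3
    D   1    0    1   -1   -3
    E   0   -3    0    0    0

Candidate y = [2, 1, 1, 3, 3]; check y·C column-wise:
  col α: 2·-3 + 1·0 + 1·3 + 3·1 + 3·0 = 0
  col β: 2·3 + 1·0 + 1·3 + 3·0 + 3·-3 = 0
  col γ: 2·0 + 1·-3 + 1·0 + 3·1 + 3·0 = 0
  col δ: 2·0 + 1·4 + 1·-1 + 3·-1 + 3·0 = 0
  col ε: 2·3 + 1·0 + 1·3 + 3·-3 + 3·0 = 0

y = (A:2, B:1, C:1, D:3, E:3)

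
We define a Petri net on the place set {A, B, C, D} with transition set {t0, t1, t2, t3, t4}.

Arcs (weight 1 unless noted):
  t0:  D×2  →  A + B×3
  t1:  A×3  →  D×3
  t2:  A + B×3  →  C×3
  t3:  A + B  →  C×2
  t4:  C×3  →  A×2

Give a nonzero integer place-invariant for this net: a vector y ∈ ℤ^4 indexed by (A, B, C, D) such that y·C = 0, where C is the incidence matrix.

y = (A:3, B:1, C:2, D:3)

Incidence matrix C (rows=places, cols=transitions):
       t0   t1   t2   t3   t4
    A   1   -3   -1   -1    2
    B   3    0   -3   -1    0
    C   0    0    3    2   -3
    D  -2    3    0    0    0

Candidate y = [3, 1, 2, 3]; check y·C column-wise:
  col t0: 3·1 + 1·3 + 2·0 + 3·-2 = 0
  col t1: 3·-3 + 1·0 + 2·0 + 3·3 = 0
  col t2: 3·-1 + 1·-3 + 2·3 + 3·0 = 0
  col t3: 3·-1 + 1·-1 + 2·2 + 3·0 = 0
  col t4: 3·2 + 1·0 + 2·-3 + 3·0 = 0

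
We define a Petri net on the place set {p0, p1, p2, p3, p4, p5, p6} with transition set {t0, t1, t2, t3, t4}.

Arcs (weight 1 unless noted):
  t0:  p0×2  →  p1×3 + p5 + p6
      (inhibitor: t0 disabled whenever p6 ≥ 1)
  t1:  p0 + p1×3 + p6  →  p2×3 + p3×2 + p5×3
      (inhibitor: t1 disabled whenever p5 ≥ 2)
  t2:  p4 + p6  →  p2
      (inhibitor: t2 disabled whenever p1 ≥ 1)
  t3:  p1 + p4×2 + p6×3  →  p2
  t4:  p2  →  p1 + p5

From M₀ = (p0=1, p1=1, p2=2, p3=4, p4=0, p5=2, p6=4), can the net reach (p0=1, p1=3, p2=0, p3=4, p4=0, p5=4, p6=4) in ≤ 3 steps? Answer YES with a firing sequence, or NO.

YES — reachable via ⟨t4, t4⟩ (2 firings)

step 1: fire t4:  (p0=1, p1=1, p2=2, p3=4, p4=0, p5=2, p6=4) → (p0=1, p1=2, p2=1, p3=4, p4=0, p5=3, p6=4)
step 2: fire t4:  (p0=1, p1=2, p2=1, p3=4, p4=0, p5=3, p6=4) → (p0=1, p1=3, p2=0, p3=4, p4=0, p5=4, p6=4)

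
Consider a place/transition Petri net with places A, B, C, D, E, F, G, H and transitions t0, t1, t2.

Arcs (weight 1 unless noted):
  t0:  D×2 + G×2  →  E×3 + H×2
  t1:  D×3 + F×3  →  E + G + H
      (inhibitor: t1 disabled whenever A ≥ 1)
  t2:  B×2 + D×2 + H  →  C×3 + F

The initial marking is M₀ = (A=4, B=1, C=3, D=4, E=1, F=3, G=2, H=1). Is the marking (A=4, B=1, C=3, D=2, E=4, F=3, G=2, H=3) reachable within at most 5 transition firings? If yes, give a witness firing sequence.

NO — not reachable within 5 firings

depth 0: 1 marking
depth 1: 2 markings reached so far
depth 2: 2 markings reached so far
(frontier empty at depth 2; search complete)
target is not among the 2 markings reachable within 5 steps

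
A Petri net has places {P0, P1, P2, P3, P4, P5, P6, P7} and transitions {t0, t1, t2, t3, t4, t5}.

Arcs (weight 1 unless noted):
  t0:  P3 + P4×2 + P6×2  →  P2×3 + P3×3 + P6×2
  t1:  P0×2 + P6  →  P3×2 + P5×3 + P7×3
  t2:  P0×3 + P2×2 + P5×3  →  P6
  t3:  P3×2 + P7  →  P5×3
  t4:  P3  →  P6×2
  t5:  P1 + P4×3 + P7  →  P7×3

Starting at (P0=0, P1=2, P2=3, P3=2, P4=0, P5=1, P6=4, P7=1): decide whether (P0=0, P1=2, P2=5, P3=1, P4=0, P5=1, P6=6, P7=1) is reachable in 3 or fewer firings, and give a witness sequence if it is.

depth 0: 1 marking
depth 1: 3 markings reached so far
depth 2: 4 markings reached so far
depth 3: 4 markings reached so far
(frontier empty at depth 3; search complete)
target is not among the 4 markings reachable within 3 steps

NO — not reachable within 3 firings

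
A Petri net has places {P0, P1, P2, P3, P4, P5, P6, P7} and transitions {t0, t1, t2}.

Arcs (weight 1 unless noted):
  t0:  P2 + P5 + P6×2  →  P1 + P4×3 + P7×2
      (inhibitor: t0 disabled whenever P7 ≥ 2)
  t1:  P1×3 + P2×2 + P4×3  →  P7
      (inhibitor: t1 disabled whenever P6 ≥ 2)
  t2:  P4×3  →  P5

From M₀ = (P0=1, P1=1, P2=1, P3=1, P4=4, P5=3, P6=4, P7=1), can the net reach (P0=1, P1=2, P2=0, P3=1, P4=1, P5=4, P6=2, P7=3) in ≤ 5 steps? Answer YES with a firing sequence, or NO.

YES — reachable via ⟨t0, t2, t2⟩ (3 firings)

step 1: fire t0:  (P0=1, P1=1, P2=1, P3=1, P4=4, P5=3, P6=4, P7=1) → (P0=1, P1=2, P2=0, P3=1, P4=7, P5=2, P6=2, P7=3)
step 2: fire t2:  (P0=1, P1=2, P2=0, P3=1, P4=7, P5=2, P6=2, P7=3) → (P0=1, P1=2, P2=0, P3=1, P4=4, P5=3, P6=2, P7=3)
step 3: fire t2:  (P0=1, P1=2, P2=0, P3=1, P4=4, P5=3, P6=2, P7=3) → (P0=1, P1=2, P2=0, P3=1, P4=1, P5=4, P6=2, P7=3)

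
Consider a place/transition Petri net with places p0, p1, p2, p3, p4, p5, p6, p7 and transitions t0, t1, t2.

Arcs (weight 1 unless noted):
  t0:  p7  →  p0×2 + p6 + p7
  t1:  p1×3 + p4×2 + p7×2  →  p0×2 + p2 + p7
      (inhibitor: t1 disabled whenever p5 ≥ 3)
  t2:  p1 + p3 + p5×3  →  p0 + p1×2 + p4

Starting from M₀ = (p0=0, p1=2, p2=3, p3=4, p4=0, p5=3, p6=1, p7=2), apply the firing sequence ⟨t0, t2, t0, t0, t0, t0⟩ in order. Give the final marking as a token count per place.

step 1: fire t0:  (p0=0, p1=2, p2=3, p3=4, p4=0, p5=3, p6=1, p7=2) → (p0=2, p1=2, p2=3, p3=4, p4=0, p5=3, p6=2, p7=2)
step 2: fire t2:  (p0=2, p1=2, p2=3, p3=4, p4=0, p5=3, p6=2, p7=2) → (p0=3, p1=3, p2=3, p3=3, p4=1, p5=0, p6=2, p7=2)
step 3: fire t0:  (p0=3, p1=3, p2=3, p3=3, p4=1, p5=0, p6=2, p7=2) → (p0=5, p1=3, p2=3, p3=3, p4=1, p5=0, p6=3, p7=2)
step 4: fire t0:  (p0=5, p1=3, p2=3, p3=3, p4=1, p5=0, p6=3, p7=2) → (p0=7, p1=3, p2=3, p3=3, p4=1, p5=0, p6=4, p7=2)
step 5: fire t0:  (p0=7, p1=3, p2=3, p3=3, p4=1, p5=0, p6=4, p7=2) → (p0=9, p1=3, p2=3, p3=3, p4=1, p5=0, p6=5, p7=2)
step 6: fire t0:  (p0=9, p1=3, p2=3, p3=3, p4=1, p5=0, p6=5, p7=2) → (p0=11, p1=3, p2=3, p3=3, p4=1, p5=0, p6=6, p7=2)

(p0=11, p1=3, p2=3, p3=3, p4=1, p5=0, p6=6, p7=2)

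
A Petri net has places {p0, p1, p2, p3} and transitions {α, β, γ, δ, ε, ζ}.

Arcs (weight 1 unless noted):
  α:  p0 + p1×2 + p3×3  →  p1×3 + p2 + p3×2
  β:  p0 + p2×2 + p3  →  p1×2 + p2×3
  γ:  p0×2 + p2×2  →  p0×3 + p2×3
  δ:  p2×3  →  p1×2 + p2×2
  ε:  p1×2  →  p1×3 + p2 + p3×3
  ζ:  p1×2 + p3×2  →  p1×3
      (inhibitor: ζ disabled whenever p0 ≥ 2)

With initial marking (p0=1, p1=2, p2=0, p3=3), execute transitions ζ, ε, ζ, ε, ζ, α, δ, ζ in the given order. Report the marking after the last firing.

step 1: fire ζ:  (p0=1, p1=2, p2=0, p3=3) → (p0=1, p1=3, p2=0, p3=1)
step 2: fire ε:  (p0=1, p1=3, p2=0, p3=1) → (p0=1, p1=4, p2=1, p3=4)
step 3: fire ζ:  (p0=1, p1=4, p2=1, p3=4) → (p0=1, p1=5, p2=1, p3=2)
step 4: fire ε:  (p0=1, p1=5, p2=1, p3=2) → (p0=1, p1=6, p2=2, p3=5)
step 5: fire ζ:  (p0=1, p1=6, p2=2, p3=5) → (p0=1, p1=7, p2=2, p3=3)
step 6: fire α:  (p0=1, p1=7, p2=2, p3=3) → (p0=0, p1=8, p2=3, p3=2)
step 7: fire δ:  (p0=0, p1=8, p2=3, p3=2) → (p0=0, p1=10, p2=2, p3=2)
step 8: fire ζ:  (p0=0, p1=10, p2=2, p3=2) → (p0=0, p1=11, p2=2, p3=0)

(p0=0, p1=11, p2=2, p3=0)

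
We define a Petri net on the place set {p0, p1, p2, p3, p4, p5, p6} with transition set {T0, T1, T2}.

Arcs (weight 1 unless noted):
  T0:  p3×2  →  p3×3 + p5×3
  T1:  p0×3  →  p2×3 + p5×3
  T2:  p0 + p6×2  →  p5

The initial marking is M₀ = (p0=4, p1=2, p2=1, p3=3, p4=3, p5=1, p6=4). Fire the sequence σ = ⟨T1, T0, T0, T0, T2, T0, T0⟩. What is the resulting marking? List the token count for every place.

(p0=0, p1=2, p2=4, p3=8, p4=3, p5=20, p6=2)

step 1: fire T1:  (p0=4, p1=2, p2=1, p3=3, p4=3, p5=1, p6=4) → (p0=1, p1=2, p2=4, p3=3, p4=3, p5=4, p6=4)
step 2: fire T0:  (p0=1, p1=2, p2=4, p3=3, p4=3, p5=4, p6=4) → (p0=1, p1=2, p2=4, p3=4, p4=3, p5=7, p6=4)
step 3: fire T0:  (p0=1, p1=2, p2=4, p3=4, p4=3, p5=7, p6=4) → (p0=1, p1=2, p2=4, p3=5, p4=3, p5=10, p6=4)
step 4: fire T0:  (p0=1, p1=2, p2=4, p3=5, p4=3, p5=10, p6=4) → (p0=1, p1=2, p2=4, p3=6, p4=3, p5=13, p6=4)
step 5: fire T2:  (p0=1, p1=2, p2=4, p3=6, p4=3, p5=13, p6=4) → (p0=0, p1=2, p2=4, p3=6, p4=3, p5=14, p6=2)
step 6: fire T0:  (p0=0, p1=2, p2=4, p3=6, p4=3, p5=14, p6=2) → (p0=0, p1=2, p2=4, p3=7, p4=3, p5=17, p6=2)
step 7: fire T0:  (p0=0, p1=2, p2=4, p3=7, p4=3, p5=17, p6=2) → (p0=0, p1=2, p2=4, p3=8, p4=3, p5=20, p6=2)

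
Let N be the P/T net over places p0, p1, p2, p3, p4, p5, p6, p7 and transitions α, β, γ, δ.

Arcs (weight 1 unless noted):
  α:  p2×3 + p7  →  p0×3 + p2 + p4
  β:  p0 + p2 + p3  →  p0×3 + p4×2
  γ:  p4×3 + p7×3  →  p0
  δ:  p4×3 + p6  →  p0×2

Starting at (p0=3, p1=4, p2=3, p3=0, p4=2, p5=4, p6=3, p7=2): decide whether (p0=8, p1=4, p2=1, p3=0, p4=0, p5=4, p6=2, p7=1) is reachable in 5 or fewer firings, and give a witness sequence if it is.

step 1: fire α:  (p0=3, p1=4, p2=3, p3=0, p4=2, p5=4, p6=3, p7=2) → (p0=6, p1=4, p2=1, p3=0, p4=3, p5=4, p6=3, p7=1)
step 2: fire δ:  (p0=6, p1=4, p2=1, p3=0, p4=3, p5=4, p6=3, p7=1) → (p0=8, p1=4, p2=1, p3=0, p4=0, p5=4, p6=2, p7=1)

YES — reachable via ⟨α, δ⟩ (2 firings)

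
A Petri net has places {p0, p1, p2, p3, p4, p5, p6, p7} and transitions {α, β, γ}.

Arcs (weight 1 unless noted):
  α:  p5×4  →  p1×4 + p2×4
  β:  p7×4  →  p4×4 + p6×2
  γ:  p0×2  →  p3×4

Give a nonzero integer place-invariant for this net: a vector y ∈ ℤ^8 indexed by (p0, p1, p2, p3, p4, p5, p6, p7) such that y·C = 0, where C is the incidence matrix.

y = (p0:0, p1:1, p2:-1, p3:0, p4:0, p5:0, p6:0, p7:0)

Incidence matrix C (rows=places, cols=transitions):
        α    β    γ
   p0   0    0   -2
   p1   4    0    0
   p2   4    0    0
   p3   0    0    4
   p4   0    4    0
   p5  -4    0    0
   p6   0    2    0
   p7   0   -4    0

Candidate y = [0, 1, -1, 0, 0, 0, 0, 0]; check y·C column-wise:
  col α: 1·4 + -1·4 + 0·-4 = 0
  col β: 1·0 + -1·0 + 0·4 + 0·2 + 0·-4 = 0
  col γ: 0·-2 + 1·0 + -1·0 + 0·4 = 0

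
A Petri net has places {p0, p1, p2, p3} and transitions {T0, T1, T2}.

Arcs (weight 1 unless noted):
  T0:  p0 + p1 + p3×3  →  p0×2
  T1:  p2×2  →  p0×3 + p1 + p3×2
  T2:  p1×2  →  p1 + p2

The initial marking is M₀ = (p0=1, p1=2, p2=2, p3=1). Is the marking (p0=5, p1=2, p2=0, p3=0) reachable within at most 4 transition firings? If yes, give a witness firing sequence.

YES — reachable via ⟨T1, T0⟩ (2 firings)

step 1: fire T1:  (p0=1, p1=2, p2=2, p3=1) → (p0=4, p1=3, p2=0, p3=3)
step 2: fire T0:  (p0=4, p1=3, p2=0, p3=3) → (p0=5, p1=2, p2=0, p3=0)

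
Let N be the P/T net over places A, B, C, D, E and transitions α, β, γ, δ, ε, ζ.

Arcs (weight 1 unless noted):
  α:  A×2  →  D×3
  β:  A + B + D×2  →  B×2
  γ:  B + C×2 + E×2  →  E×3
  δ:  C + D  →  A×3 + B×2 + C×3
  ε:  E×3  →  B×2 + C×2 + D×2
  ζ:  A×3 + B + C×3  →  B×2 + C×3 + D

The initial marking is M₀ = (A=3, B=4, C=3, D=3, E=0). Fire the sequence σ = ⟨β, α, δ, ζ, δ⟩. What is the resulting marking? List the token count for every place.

(A=3, B=10, C=7, D=3, E=0)

step 1: fire β:  (A=3, B=4, C=3, D=3, E=0) → (A=2, B=5, C=3, D=1, E=0)
step 2: fire α:  (A=2, B=5, C=3, D=1, E=0) → (A=0, B=5, C=3, D=4, E=0)
step 3: fire δ:  (A=0, B=5, C=3, D=4, E=0) → (A=3, B=7, C=5, D=3, E=0)
step 4: fire ζ:  (A=3, B=7, C=5, D=3, E=0) → (A=0, B=8, C=5, D=4, E=0)
step 5: fire δ:  (A=0, B=8, C=5, D=4, E=0) → (A=3, B=10, C=7, D=3, E=0)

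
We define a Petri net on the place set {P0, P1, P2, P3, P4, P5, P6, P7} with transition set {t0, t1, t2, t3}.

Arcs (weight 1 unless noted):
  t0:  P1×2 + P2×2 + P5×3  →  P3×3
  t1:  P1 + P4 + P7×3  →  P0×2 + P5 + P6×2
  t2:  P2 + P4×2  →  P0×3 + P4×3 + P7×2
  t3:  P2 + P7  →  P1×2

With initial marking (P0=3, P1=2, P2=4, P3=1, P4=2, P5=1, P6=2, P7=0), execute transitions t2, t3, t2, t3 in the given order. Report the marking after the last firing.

(P0=9, P1=6, P2=0, P3=1, P4=4, P5=1, P6=2, P7=2)

step 1: fire t2:  (P0=3, P1=2, P2=4, P3=1, P4=2, P5=1, P6=2, P7=0) → (P0=6, P1=2, P2=3, P3=1, P4=3, P5=1, P6=2, P7=2)
step 2: fire t3:  (P0=6, P1=2, P2=3, P3=1, P4=3, P5=1, P6=2, P7=2) → (P0=6, P1=4, P2=2, P3=1, P4=3, P5=1, P6=2, P7=1)
step 3: fire t2:  (P0=6, P1=4, P2=2, P3=1, P4=3, P5=1, P6=2, P7=1) → (P0=9, P1=4, P2=1, P3=1, P4=4, P5=1, P6=2, P7=3)
step 4: fire t3:  (P0=9, P1=4, P2=1, P3=1, P4=4, P5=1, P6=2, P7=3) → (P0=9, P1=6, P2=0, P3=1, P4=4, P5=1, P6=2, P7=2)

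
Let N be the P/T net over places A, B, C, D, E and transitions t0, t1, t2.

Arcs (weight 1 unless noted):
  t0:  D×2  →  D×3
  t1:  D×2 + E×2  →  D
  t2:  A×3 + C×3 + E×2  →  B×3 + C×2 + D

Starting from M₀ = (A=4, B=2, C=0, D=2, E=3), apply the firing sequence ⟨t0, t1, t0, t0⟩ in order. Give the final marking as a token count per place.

(A=4, B=2, C=0, D=4, E=1)

step 1: fire t0:  (A=4, B=2, C=0, D=2, E=3) → (A=4, B=2, C=0, D=3, E=3)
step 2: fire t1:  (A=4, B=2, C=0, D=3, E=3) → (A=4, B=2, C=0, D=2, E=1)
step 3: fire t0:  (A=4, B=2, C=0, D=2, E=1) → (A=4, B=2, C=0, D=3, E=1)
step 4: fire t0:  (A=4, B=2, C=0, D=3, E=1) → (A=4, B=2, C=0, D=4, E=1)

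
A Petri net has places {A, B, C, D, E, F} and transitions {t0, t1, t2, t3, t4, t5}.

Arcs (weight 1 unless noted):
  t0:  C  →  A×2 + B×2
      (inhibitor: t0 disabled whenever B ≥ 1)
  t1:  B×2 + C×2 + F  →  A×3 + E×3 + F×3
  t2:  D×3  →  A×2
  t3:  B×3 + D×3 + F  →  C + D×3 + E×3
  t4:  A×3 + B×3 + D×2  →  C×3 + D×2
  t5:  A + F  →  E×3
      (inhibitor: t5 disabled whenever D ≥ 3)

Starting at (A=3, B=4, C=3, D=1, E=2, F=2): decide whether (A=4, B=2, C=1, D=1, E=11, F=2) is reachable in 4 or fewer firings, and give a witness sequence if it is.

step 1: fire t1:  (A=3, B=4, C=3, D=1, E=2, F=2) → (A=6, B=2, C=1, D=1, E=5, F=4)
step 2: fire t5:  (A=6, B=2, C=1, D=1, E=5, F=4) → (A=5, B=2, C=1, D=1, E=8, F=3)
step 3: fire t5:  (A=5, B=2, C=1, D=1, E=8, F=3) → (A=4, B=2, C=1, D=1, E=11, F=2)

YES — reachable via ⟨t1, t5, t5⟩ (3 firings)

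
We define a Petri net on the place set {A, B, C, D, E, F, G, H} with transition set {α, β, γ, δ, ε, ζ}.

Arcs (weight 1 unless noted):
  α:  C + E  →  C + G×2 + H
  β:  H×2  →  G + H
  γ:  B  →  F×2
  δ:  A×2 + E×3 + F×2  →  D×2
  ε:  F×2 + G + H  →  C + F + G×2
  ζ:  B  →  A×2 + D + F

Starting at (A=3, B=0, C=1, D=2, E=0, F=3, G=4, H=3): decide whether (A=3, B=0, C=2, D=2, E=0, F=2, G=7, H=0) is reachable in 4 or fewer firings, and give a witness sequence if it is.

step 1: fire β:  (A=3, B=0, C=1, D=2, E=0, F=3, G=4, H=3) → (A=3, B=0, C=1, D=2, E=0, F=3, G=5, H=2)
step 2: fire β:  (A=3, B=0, C=1, D=2, E=0, F=3, G=5, H=2) → (A=3, B=0, C=1, D=2, E=0, F=3, G=6, H=1)
step 3: fire ε:  (A=3, B=0, C=1, D=2, E=0, F=3, G=6, H=1) → (A=3, B=0, C=2, D=2, E=0, F=2, G=7, H=0)

YES — reachable via ⟨β, β, ε⟩ (3 firings)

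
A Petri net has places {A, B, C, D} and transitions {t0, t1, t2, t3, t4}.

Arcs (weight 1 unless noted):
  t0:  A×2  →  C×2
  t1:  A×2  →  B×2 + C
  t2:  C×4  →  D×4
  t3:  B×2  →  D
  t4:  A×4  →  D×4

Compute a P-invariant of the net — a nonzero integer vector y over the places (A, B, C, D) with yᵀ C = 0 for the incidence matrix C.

Incidence matrix C (rows=places, cols=transitions):
       t0   t1   t2   t3   t4
    A  -2   -2    0    0   -4
    B   0    2    0   -2    0
    C   2    1   -4    0    0
    D   0    0    4    1    4

Candidate y = [2, 1, 2, 2]; check y·C column-wise:
  col t0: 2·-2 + 1·0 + 2·2 + 2·0 = 0
  col t1: 2·-2 + 1·2 + 2·1 + 2·0 = 0
  col t2: 2·0 + 1·0 + 2·-4 + 2·4 = 0
  col t3: 2·0 + 1·-2 + 2·0 + 2·1 = 0
  col t4: 2·-4 + 1·0 + 2·0 + 2·4 = 0

y = (A:2, B:1, C:2, D:2)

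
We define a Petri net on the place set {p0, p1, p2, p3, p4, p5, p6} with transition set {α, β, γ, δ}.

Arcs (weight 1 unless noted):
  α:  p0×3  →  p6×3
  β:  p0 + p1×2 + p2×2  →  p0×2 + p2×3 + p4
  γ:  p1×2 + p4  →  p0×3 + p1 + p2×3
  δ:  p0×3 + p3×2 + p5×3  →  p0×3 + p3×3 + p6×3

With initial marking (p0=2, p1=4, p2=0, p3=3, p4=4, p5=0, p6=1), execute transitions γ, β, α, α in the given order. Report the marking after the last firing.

(p0=0, p1=1, p2=4, p3=3, p4=4, p5=0, p6=7)

step 1: fire γ:  (p0=2, p1=4, p2=0, p3=3, p4=4, p5=0, p6=1) → (p0=5, p1=3, p2=3, p3=3, p4=3, p5=0, p6=1)
step 2: fire β:  (p0=5, p1=3, p2=3, p3=3, p4=3, p5=0, p6=1) → (p0=6, p1=1, p2=4, p3=3, p4=4, p5=0, p6=1)
step 3: fire α:  (p0=6, p1=1, p2=4, p3=3, p4=4, p5=0, p6=1) → (p0=3, p1=1, p2=4, p3=3, p4=4, p5=0, p6=4)
step 4: fire α:  (p0=3, p1=1, p2=4, p3=3, p4=4, p5=0, p6=4) → (p0=0, p1=1, p2=4, p3=3, p4=4, p5=0, p6=7)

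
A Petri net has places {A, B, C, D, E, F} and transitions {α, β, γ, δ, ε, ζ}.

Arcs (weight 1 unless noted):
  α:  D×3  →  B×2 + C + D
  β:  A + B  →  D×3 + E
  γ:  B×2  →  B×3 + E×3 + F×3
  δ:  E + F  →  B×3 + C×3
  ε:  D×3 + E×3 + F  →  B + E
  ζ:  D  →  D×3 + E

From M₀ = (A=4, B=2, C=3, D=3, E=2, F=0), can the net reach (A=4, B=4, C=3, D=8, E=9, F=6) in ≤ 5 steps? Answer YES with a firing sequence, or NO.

depth 0: 1 marking
depth 1: 5 markings reached so far
depth 2: 16 markings reached so far
depth 3: 42 markings reached so far
depth 4: 97 markings reached so far
depth 5: 203 markings reached so far
target is not among the 203 markings reachable within 5 steps

NO — not reachable within 5 firings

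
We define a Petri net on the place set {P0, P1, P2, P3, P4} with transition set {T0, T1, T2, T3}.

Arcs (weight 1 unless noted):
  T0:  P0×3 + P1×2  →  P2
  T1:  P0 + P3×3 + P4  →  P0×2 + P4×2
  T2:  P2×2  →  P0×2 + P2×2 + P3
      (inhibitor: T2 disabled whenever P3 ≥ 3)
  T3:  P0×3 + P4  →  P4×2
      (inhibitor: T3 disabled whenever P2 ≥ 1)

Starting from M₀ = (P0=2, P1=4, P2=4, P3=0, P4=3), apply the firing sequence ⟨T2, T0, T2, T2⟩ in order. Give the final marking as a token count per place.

step 1: fire T2:  (P0=2, P1=4, P2=4, P3=0, P4=3) → (P0=4, P1=4, P2=4, P3=1, P4=3)
step 2: fire T0:  (P0=4, P1=4, P2=4, P3=1, P4=3) → (P0=1, P1=2, P2=5, P3=1, P4=3)
step 3: fire T2:  (P0=1, P1=2, P2=5, P3=1, P4=3) → (P0=3, P1=2, P2=5, P3=2, P4=3)
step 4: fire T2:  (P0=3, P1=2, P2=5, P3=2, P4=3) → (P0=5, P1=2, P2=5, P3=3, P4=3)

(P0=5, P1=2, P2=5, P3=3, P4=3)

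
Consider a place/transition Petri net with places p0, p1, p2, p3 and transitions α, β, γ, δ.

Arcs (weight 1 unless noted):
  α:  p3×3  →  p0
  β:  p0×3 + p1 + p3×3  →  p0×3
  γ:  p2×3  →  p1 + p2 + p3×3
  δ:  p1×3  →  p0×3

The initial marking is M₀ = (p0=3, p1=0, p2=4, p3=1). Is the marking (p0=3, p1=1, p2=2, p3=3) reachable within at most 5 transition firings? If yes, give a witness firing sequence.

NO — not reachable within 5 firings

depth 0: 1 marking
depth 1: 2 markings reached so far
depth 2: 4 markings reached so far
depth 3: 4 markings reached so far
(frontier empty at depth 3; search complete)
target is not among the 4 markings reachable within 5 steps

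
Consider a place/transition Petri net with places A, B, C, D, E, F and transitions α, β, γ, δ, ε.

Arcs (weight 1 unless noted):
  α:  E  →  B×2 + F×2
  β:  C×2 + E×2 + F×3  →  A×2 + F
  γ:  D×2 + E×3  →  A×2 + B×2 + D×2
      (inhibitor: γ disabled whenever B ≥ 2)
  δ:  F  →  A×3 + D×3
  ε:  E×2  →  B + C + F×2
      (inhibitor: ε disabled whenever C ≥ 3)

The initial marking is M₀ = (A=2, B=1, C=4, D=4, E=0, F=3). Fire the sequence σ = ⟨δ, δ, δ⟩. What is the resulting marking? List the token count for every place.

(A=11, B=1, C=4, D=13, E=0, F=0)

step 1: fire δ:  (A=2, B=1, C=4, D=4, E=0, F=3) → (A=5, B=1, C=4, D=7, E=0, F=2)
step 2: fire δ:  (A=5, B=1, C=4, D=7, E=0, F=2) → (A=8, B=1, C=4, D=10, E=0, F=1)
step 3: fire δ:  (A=8, B=1, C=4, D=10, E=0, F=1) → (A=11, B=1, C=4, D=13, E=0, F=0)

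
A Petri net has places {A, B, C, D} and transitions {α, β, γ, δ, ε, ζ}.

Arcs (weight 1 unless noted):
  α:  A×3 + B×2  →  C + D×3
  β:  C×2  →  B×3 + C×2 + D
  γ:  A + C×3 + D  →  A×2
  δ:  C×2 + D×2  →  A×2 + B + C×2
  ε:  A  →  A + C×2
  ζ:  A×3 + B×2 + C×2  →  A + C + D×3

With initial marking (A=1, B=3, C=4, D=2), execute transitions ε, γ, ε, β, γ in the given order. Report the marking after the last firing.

(A=3, B=6, C=2, D=1)

step 1: fire ε:  (A=1, B=3, C=4, D=2) → (A=1, B=3, C=6, D=2)
step 2: fire γ:  (A=1, B=3, C=6, D=2) → (A=2, B=3, C=3, D=1)
step 3: fire ε:  (A=2, B=3, C=3, D=1) → (A=2, B=3, C=5, D=1)
step 4: fire β:  (A=2, B=3, C=5, D=1) → (A=2, B=6, C=5, D=2)
step 5: fire γ:  (A=2, B=6, C=5, D=2) → (A=3, B=6, C=2, D=1)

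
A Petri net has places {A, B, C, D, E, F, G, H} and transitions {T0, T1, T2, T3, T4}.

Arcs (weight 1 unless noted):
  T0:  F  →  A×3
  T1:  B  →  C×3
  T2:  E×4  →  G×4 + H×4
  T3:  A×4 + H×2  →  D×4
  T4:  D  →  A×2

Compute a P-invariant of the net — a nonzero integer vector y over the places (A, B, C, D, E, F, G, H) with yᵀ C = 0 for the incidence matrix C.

y = (A:0, B:3, C:1, D:0, E:0, F:0, G:0, H:0)

Incidence matrix C (rows=places, cols=transitions):
       T0   T1   T2   T3   T4
    A   3    0    0   -4    2
    B   0   -1    0    0    0
    C   0    3    0    0    0
    D   0    0    0    4   -1
    E   0    0   -4    0    0
    F  -1    0    0    0    0
    G   0    0    4    0    0
    H   0    0    4   -2    0

Candidate y = [0, 3, 1, 0, 0, 0, 0, 0]; check y·C column-wise:
  col T0: 0·3 + 3·0 + 1·0 + 0·-1 = 0
  col T1: 3·-1 + 1·3 = 0
  col T2: 3·0 + 1·0 + 0·-4 + 0·4 + 0·4 = 0
  col T3: 0·-4 + 3·0 + 1·0 + 0·4 + 0·-2 = 0
  col T4: 0·2 + 3·0 + 1·0 + 0·-1 = 0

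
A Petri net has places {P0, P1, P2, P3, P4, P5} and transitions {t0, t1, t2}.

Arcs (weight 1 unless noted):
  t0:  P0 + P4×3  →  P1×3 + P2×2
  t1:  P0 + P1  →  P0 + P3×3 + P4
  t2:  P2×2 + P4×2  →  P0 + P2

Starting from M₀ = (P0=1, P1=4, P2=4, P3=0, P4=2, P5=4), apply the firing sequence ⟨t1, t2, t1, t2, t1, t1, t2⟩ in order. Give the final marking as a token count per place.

step 1: fire t1:  (P0=1, P1=4, P2=4, P3=0, P4=2, P5=4) → (P0=1, P1=3, P2=4, P3=3, P4=3, P5=4)
step 2: fire t2:  (P0=1, P1=3, P2=4, P3=3, P4=3, P5=4) → (P0=2, P1=3, P2=3, P3=3, P4=1, P5=4)
step 3: fire t1:  (P0=2, P1=3, P2=3, P3=3, P4=1, P5=4) → (P0=2, P1=2, P2=3, P3=6, P4=2, P5=4)
step 4: fire t2:  (P0=2, P1=2, P2=3, P3=6, P4=2, P5=4) → (P0=3, P1=2, P2=2, P3=6, P4=0, P5=4)
step 5: fire t1:  (P0=3, P1=2, P2=2, P3=6, P4=0, P5=4) → (P0=3, P1=1, P2=2, P3=9, P4=1, P5=4)
step 6: fire t1:  (P0=3, P1=1, P2=2, P3=9, P4=1, P5=4) → (P0=3, P1=0, P2=2, P3=12, P4=2, P5=4)
step 7: fire t2:  (P0=3, P1=0, P2=2, P3=12, P4=2, P5=4) → (P0=4, P1=0, P2=1, P3=12, P4=0, P5=4)

(P0=4, P1=0, P2=1, P3=12, P4=0, P5=4)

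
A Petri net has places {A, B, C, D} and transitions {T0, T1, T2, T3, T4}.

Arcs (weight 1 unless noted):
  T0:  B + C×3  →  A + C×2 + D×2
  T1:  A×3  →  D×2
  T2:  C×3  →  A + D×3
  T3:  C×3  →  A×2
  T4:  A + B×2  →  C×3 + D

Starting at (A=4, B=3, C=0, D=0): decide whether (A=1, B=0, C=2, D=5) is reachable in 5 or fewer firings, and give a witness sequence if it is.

YES — reachable via ⟨T1, T4, T0⟩ (3 firings)

step 1: fire T1:  (A=4, B=3, C=0, D=0) → (A=1, B=3, C=0, D=2)
step 2: fire T4:  (A=1, B=3, C=0, D=2) → (A=0, B=1, C=3, D=3)
step 3: fire T0:  (A=0, B=1, C=3, D=3) → (A=1, B=0, C=2, D=5)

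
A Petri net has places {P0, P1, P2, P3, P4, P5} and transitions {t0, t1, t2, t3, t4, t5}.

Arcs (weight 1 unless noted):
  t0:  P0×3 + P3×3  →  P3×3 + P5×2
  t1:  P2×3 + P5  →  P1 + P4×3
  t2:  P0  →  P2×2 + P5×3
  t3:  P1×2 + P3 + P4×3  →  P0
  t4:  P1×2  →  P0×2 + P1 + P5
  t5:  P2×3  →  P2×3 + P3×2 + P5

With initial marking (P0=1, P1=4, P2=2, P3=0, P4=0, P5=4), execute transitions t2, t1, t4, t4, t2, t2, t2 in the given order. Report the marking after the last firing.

(P0=1, P1=3, P2=7, P3=0, P4=3, P5=17)

step 1: fire t2:  (P0=1, P1=4, P2=2, P3=0, P4=0, P5=4) → (P0=0, P1=4, P2=4, P3=0, P4=0, P5=7)
step 2: fire t1:  (P0=0, P1=4, P2=4, P3=0, P4=0, P5=7) → (P0=0, P1=5, P2=1, P3=0, P4=3, P5=6)
step 3: fire t4:  (P0=0, P1=5, P2=1, P3=0, P4=3, P5=6) → (P0=2, P1=4, P2=1, P3=0, P4=3, P5=7)
step 4: fire t4:  (P0=2, P1=4, P2=1, P3=0, P4=3, P5=7) → (P0=4, P1=3, P2=1, P3=0, P4=3, P5=8)
step 5: fire t2:  (P0=4, P1=3, P2=1, P3=0, P4=3, P5=8) → (P0=3, P1=3, P2=3, P3=0, P4=3, P5=11)
step 6: fire t2:  (P0=3, P1=3, P2=3, P3=0, P4=3, P5=11) → (P0=2, P1=3, P2=5, P3=0, P4=3, P5=14)
step 7: fire t2:  (P0=2, P1=3, P2=5, P3=0, P4=3, P5=14) → (P0=1, P1=3, P2=7, P3=0, P4=3, P5=17)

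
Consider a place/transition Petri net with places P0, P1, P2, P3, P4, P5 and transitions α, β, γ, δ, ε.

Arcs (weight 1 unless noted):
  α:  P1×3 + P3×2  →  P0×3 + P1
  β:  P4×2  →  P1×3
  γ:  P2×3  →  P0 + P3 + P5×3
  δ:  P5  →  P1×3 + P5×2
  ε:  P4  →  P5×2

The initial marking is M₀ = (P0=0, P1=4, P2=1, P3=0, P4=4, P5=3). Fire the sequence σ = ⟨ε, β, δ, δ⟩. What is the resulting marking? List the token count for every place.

step 1: fire ε:  (P0=0, P1=4, P2=1, P3=0, P4=4, P5=3) → (P0=0, P1=4, P2=1, P3=0, P4=3, P5=5)
step 2: fire β:  (P0=0, P1=4, P2=1, P3=0, P4=3, P5=5) → (P0=0, P1=7, P2=1, P3=0, P4=1, P5=5)
step 3: fire δ:  (P0=0, P1=7, P2=1, P3=0, P4=1, P5=5) → (P0=0, P1=10, P2=1, P3=0, P4=1, P5=6)
step 4: fire δ:  (P0=0, P1=10, P2=1, P3=0, P4=1, P5=6) → (P0=0, P1=13, P2=1, P3=0, P4=1, P5=7)

(P0=0, P1=13, P2=1, P3=0, P4=1, P5=7)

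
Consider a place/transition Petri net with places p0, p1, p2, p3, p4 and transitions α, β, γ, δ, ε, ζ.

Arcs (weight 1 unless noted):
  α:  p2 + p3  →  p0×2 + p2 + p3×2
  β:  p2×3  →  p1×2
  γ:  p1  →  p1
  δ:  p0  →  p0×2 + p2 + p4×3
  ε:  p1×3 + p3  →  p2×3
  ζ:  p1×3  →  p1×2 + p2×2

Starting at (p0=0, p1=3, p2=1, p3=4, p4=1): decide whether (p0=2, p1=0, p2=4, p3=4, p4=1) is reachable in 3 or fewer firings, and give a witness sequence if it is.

step 1: fire α:  (p0=0, p1=3, p2=1, p3=4, p4=1) → (p0=2, p1=3, p2=1, p3=5, p4=1)
step 2: fire ε:  (p0=2, p1=3, p2=1, p3=5, p4=1) → (p0=2, p1=0, p2=4, p3=4, p4=1)

YES — reachable via ⟨α, ε⟩ (2 firings)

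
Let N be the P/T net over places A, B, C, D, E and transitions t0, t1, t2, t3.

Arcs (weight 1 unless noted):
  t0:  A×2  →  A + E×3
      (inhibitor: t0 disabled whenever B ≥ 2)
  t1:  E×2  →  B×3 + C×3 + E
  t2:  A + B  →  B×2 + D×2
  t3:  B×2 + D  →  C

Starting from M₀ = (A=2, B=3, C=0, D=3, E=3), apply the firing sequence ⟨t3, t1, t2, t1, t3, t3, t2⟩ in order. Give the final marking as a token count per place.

(A=0, B=5, C=9, D=4, E=1)

step 1: fire t3:  (A=2, B=3, C=0, D=3, E=3) → (A=2, B=1, C=1, D=2, E=3)
step 2: fire t1:  (A=2, B=1, C=1, D=2, E=3) → (A=2, B=4, C=4, D=2, E=2)
step 3: fire t2:  (A=2, B=4, C=4, D=2, E=2) → (A=1, B=5, C=4, D=4, E=2)
step 4: fire t1:  (A=1, B=5, C=4, D=4, E=2) → (A=1, B=8, C=7, D=4, E=1)
step 5: fire t3:  (A=1, B=8, C=7, D=4, E=1) → (A=1, B=6, C=8, D=3, E=1)
step 6: fire t3:  (A=1, B=6, C=8, D=3, E=1) → (A=1, B=4, C=9, D=2, E=1)
step 7: fire t2:  (A=1, B=4, C=9, D=2, E=1) → (A=0, B=5, C=9, D=4, E=1)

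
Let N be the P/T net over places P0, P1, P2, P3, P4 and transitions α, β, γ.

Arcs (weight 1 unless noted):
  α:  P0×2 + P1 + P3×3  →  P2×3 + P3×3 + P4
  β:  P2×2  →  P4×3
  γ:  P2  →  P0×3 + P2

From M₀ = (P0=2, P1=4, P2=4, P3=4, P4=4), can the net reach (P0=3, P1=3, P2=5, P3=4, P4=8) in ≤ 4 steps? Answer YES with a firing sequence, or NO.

YES — reachable via ⟨α, β, γ⟩ (3 firings)

step 1: fire α:  (P0=2, P1=4, P2=4, P3=4, P4=4) → (P0=0, P1=3, P2=7, P3=4, P4=5)
step 2: fire β:  (P0=0, P1=3, P2=7, P3=4, P4=5) → (P0=0, P1=3, P2=5, P3=4, P4=8)
step 3: fire γ:  (P0=0, P1=3, P2=5, P3=4, P4=8) → (P0=3, P1=3, P2=5, P3=4, P4=8)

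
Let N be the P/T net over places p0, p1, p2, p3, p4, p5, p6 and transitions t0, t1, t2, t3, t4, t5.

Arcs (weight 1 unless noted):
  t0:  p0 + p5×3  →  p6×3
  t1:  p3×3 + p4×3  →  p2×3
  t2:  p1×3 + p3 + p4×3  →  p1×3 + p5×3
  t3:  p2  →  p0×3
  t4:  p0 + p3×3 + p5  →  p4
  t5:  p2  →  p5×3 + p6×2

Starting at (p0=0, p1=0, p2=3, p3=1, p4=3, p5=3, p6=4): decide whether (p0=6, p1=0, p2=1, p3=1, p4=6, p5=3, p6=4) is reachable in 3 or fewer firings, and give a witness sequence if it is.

NO — not reachable within 3 firings

depth 0: 1 marking
depth 1: 3 markings reached so far
depth 2: 7 markings reached so far
depth 3: 13 markings reached so far
target is not among the 13 markings reachable within 3 steps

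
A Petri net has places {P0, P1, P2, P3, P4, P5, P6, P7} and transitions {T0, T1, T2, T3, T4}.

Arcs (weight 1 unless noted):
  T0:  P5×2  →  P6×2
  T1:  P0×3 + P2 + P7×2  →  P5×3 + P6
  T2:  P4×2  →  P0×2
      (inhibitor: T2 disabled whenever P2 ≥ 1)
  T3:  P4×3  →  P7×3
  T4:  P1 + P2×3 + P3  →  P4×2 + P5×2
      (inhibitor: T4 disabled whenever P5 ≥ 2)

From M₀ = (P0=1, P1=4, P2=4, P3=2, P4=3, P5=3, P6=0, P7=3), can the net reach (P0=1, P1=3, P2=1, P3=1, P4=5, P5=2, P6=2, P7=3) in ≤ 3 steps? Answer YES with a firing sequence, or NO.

NO — not reachable within 3 firings

depth 0: 1 marking
depth 1: 3 markings reached so far
depth 2: 5 markings reached so far
depth 3: 7 markings reached so far
target is not among the 7 markings reachable within 3 steps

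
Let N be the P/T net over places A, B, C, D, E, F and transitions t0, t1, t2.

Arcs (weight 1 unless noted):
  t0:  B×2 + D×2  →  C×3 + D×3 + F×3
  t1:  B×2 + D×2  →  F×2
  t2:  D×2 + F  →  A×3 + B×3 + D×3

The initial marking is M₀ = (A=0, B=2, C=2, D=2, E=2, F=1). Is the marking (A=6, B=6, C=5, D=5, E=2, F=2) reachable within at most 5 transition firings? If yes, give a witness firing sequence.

YES — reachable via ⟨t0, t2, t2⟩ (3 firings)

step 1: fire t0:  (A=0, B=2, C=2, D=2, E=2, F=1) → (A=0, B=0, C=5, D=3, E=2, F=4)
step 2: fire t2:  (A=0, B=0, C=5, D=3, E=2, F=4) → (A=3, B=3, C=5, D=4, E=2, F=3)
step 3: fire t2:  (A=3, B=3, C=5, D=4, E=2, F=3) → (A=6, B=6, C=5, D=5, E=2, F=2)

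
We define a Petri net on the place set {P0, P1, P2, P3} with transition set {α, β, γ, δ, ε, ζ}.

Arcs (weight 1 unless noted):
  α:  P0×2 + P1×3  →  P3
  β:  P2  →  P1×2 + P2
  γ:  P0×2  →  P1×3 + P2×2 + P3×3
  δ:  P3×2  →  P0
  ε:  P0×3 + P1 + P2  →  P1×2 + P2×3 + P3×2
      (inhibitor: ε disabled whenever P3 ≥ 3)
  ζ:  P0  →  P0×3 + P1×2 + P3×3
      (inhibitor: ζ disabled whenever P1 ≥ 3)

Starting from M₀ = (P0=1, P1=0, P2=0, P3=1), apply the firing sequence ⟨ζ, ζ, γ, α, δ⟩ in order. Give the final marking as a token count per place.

step 1: fire ζ:  (P0=1, P1=0, P2=0, P3=1) → (P0=3, P1=2, P2=0, P3=4)
step 2: fire ζ:  (P0=3, P1=2, P2=0, P3=4) → (P0=5, P1=4, P2=0, P3=7)
step 3: fire γ:  (P0=5, P1=4, P2=0, P3=7) → (P0=3, P1=7, P2=2, P3=10)
step 4: fire α:  (P0=3, P1=7, P2=2, P3=10) → (P0=1, P1=4, P2=2, P3=11)
step 5: fire δ:  (P0=1, P1=4, P2=2, P3=11) → (P0=2, P1=4, P2=2, P3=9)

(P0=2, P1=4, P2=2, P3=9)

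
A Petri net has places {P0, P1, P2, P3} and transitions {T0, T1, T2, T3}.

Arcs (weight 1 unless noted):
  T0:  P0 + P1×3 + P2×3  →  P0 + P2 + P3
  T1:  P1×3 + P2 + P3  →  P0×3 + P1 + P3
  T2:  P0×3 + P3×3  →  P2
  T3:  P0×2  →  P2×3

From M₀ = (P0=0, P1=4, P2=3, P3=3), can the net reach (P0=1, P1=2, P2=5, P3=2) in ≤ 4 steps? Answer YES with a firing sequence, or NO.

NO — not reachable within 4 firings

depth 0: 1 marking
depth 1: 2 markings reached so far
depth 2: 4 markings reached so far
depth 3: 4 markings reached so far
(frontier empty at depth 3; search complete)
target is not among the 4 markings reachable within 4 steps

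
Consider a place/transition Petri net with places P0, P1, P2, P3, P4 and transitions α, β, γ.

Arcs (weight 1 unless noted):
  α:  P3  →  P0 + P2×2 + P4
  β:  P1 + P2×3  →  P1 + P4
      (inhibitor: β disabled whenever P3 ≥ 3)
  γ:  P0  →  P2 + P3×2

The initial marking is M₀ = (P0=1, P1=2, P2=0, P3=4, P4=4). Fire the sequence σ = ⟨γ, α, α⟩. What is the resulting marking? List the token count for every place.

step 1: fire γ:  (P0=1, P1=2, P2=0, P3=4, P4=4) → (P0=0, P1=2, P2=1, P3=6, P4=4)
step 2: fire α:  (P0=0, P1=2, P2=1, P3=6, P4=4) → (P0=1, P1=2, P2=3, P3=5, P4=5)
step 3: fire α:  (P0=1, P1=2, P2=3, P3=5, P4=5) → (P0=2, P1=2, P2=5, P3=4, P4=6)

(P0=2, P1=2, P2=5, P3=4, P4=6)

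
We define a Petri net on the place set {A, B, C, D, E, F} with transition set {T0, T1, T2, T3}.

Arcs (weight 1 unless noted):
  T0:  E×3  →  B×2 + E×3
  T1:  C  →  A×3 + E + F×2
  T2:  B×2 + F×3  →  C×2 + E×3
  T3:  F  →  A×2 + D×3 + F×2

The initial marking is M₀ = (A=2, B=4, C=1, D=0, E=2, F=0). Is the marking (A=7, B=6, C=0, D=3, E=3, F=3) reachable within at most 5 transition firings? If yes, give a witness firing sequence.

step 1: fire T1:  (A=2, B=4, C=1, D=0, E=2, F=0) → (A=5, B=4, C=0, D=0, E=3, F=2)
step 2: fire T0:  (A=5, B=4, C=0, D=0, E=3, F=2) → (A=5, B=6, C=0, D=0, E=3, F=2)
step 3: fire T3:  (A=5, B=6, C=0, D=0, E=3, F=2) → (A=7, B=6, C=0, D=3, E=3, F=3)

YES — reachable via ⟨T1, T0, T3⟩ (3 firings)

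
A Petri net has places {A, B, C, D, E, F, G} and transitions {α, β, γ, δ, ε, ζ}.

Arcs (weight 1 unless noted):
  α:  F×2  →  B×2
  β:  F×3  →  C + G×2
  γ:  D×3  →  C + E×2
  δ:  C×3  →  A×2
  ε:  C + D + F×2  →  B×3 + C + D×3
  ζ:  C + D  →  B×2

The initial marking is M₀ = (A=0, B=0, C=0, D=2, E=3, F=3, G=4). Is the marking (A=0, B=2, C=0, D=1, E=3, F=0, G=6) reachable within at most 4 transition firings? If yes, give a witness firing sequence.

step 1: fire β:  (A=0, B=0, C=0, D=2, E=3, F=3, G=4) → (A=0, B=0, C=1, D=2, E=3, F=0, G=6)
step 2: fire ζ:  (A=0, B=0, C=1, D=2, E=3, F=0, G=6) → (A=0, B=2, C=0, D=1, E=3, F=0, G=6)

YES — reachable via ⟨β, ζ⟩ (2 firings)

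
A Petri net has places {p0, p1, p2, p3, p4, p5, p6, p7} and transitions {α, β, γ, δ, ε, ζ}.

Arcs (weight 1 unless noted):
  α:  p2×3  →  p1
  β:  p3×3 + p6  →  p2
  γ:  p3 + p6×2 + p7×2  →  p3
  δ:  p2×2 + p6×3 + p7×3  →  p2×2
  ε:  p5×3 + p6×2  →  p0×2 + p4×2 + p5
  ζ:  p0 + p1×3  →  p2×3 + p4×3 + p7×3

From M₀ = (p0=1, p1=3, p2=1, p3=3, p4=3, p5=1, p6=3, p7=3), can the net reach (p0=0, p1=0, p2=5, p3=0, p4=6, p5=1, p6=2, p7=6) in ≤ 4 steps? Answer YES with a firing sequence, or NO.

step 1: fire β:  (p0=1, p1=3, p2=1, p3=3, p4=3, p5=1, p6=3, p7=3) → (p0=1, p1=3, p2=2, p3=0, p4=3, p5=1, p6=2, p7=3)
step 2: fire ζ:  (p0=1, p1=3, p2=2, p3=0, p4=3, p5=1, p6=2, p7=3) → (p0=0, p1=0, p2=5, p3=0, p4=6, p5=1, p6=2, p7=6)

YES — reachable via ⟨β, ζ⟩ (2 firings)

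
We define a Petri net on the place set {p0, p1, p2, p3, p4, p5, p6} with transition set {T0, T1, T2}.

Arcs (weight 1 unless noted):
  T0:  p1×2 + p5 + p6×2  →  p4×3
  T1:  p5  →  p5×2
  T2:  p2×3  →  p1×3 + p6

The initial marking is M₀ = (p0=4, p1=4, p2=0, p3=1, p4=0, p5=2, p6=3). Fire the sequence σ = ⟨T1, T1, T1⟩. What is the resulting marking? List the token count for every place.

step 1: fire T1:  (p0=4, p1=4, p2=0, p3=1, p4=0, p5=2, p6=3) → (p0=4, p1=4, p2=0, p3=1, p4=0, p5=3, p6=3)
step 2: fire T1:  (p0=4, p1=4, p2=0, p3=1, p4=0, p5=3, p6=3) → (p0=4, p1=4, p2=0, p3=1, p4=0, p5=4, p6=3)
step 3: fire T1:  (p0=4, p1=4, p2=0, p3=1, p4=0, p5=4, p6=3) → (p0=4, p1=4, p2=0, p3=1, p4=0, p5=5, p6=3)

(p0=4, p1=4, p2=0, p3=1, p4=0, p5=5, p6=3)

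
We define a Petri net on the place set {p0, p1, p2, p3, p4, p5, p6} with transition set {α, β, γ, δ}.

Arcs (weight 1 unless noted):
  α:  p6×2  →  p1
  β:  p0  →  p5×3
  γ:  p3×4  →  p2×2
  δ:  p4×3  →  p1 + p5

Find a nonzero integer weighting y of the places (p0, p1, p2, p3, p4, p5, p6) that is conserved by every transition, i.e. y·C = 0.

Incidence matrix C (rows=places, cols=transitions):
        α    β    γ    δ
   p0   0   -1    0    0
   p1   1    0    0    1
   p2   0    0    2    0
   p3   0    0   -4    0
   p4   0    0    0   -3
   p5   0    3    0    1
   p6  -2    0    0    0

Candidate y = [0, 0, 2, 1, 0, 0, 0]; check y·C column-wise:
  col α: 0·1 + 2·0 + 1·0 + 0·-2 = 0
  col β: 0·-1 + 2·0 + 1·0 + 0·3 = 0
  col γ: 2·2 + 1·-4 = 0
  col δ: 0·1 + 2·0 + 1·0 + 0·-3 + 0·1 = 0

y = (p0:0, p1:0, p2:2, p3:1, p4:0, p5:0, p6:0)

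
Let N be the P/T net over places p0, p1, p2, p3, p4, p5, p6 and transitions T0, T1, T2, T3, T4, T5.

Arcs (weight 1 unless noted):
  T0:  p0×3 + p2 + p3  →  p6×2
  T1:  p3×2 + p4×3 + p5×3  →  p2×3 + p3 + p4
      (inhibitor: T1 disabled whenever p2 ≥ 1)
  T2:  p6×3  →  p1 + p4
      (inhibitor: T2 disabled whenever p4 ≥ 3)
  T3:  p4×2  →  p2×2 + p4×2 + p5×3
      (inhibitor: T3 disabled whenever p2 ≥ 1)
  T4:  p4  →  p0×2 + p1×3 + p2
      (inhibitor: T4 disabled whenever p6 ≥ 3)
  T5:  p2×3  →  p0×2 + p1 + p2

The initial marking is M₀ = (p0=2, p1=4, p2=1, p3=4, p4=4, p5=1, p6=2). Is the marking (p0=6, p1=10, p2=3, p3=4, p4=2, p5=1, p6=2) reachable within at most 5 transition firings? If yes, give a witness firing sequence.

YES — reachable via ⟨T4, T4⟩ (2 firings)

step 1: fire T4:  (p0=2, p1=4, p2=1, p3=4, p4=4, p5=1, p6=2) → (p0=4, p1=7, p2=2, p3=4, p4=3, p5=1, p6=2)
step 2: fire T4:  (p0=4, p1=7, p2=2, p3=4, p4=3, p5=1, p6=2) → (p0=6, p1=10, p2=3, p3=4, p4=2, p5=1, p6=2)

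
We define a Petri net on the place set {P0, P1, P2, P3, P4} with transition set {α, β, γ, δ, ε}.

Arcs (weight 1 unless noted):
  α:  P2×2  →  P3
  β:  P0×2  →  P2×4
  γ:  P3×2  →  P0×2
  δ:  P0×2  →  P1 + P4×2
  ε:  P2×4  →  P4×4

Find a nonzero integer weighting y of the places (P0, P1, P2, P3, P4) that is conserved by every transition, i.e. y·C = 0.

Incidence matrix C (rows=places, cols=transitions):
        α    β    γ    δ    ε
   P0   0   -2    2   -2    0
   P1   0    0    0    1    0
   P2  -2    4    0    0   -4
   P3   1    0   -2    0    0
   P4   0    0    0    2    4

Candidate y = [2, 2, 1, 2, 1]; check y·C column-wise:
  col α: 2·0 + 2·0 + 1·-2 + 2·1 + 1·0 = 0
  col β: 2·-2 + 2·0 + 1·4 + 2·0 + 1·0 = 0
  col γ: 2·2 + 2·0 + 1·0 + 2·-2 + 1·0 = 0
  col δ: 2·-2 + 2·1 + 1·0 + 2·0 + 1·2 = 0
  col ε: 2·0 + 2·0 + 1·-4 + 2·0 + 1·4 = 0

y = (P0:2, P1:2, P2:1, P3:2, P4:1)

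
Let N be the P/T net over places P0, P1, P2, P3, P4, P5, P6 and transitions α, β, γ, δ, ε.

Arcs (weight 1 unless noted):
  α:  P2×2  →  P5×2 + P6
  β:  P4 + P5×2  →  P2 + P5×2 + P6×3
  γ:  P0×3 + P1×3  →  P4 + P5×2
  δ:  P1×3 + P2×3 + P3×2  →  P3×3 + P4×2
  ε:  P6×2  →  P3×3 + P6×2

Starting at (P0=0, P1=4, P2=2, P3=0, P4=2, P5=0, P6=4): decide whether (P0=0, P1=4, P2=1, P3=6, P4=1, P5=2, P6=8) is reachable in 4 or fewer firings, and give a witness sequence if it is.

YES — reachable via ⟨α, β, ε, ε⟩ (4 firings)

step 1: fire α:  (P0=0, P1=4, P2=2, P3=0, P4=2, P5=0, P6=4) → (P0=0, P1=4, P2=0, P3=0, P4=2, P5=2, P6=5)
step 2: fire β:  (P0=0, P1=4, P2=0, P3=0, P4=2, P5=2, P6=5) → (P0=0, P1=4, P2=1, P3=0, P4=1, P5=2, P6=8)
step 3: fire ε:  (P0=0, P1=4, P2=1, P3=0, P4=1, P5=2, P6=8) → (P0=0, P1=4, P2=1, P3=3, P4=1, P5=2, P6=8)
step 4: fire ε:  (P0=0, P1=4, P2=1, P3=3, P4=1, P5=2, P6=8) → (P0=0, P1=4, P2=1, P3=6, P4=1, P5=2, P6=8)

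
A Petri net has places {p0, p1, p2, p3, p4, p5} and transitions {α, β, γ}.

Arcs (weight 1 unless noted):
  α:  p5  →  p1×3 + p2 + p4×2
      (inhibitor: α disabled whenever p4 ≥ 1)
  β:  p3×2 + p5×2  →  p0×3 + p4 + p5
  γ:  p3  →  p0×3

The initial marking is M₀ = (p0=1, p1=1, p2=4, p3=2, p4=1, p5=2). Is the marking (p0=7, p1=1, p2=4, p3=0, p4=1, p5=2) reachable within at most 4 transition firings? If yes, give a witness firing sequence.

step 1: fire γ:  (p0=1, p1=1, p2=4, p3=2, p4=1, p5=2) → (p0=4, p1=1, p2=4, p3=1, p4=1, p5=2)
step 2: fire γ:  (p0=4, p1=1, p2=4, p3=1, p4=1, p5=2) → (p0=7, p1=1, p2=4, p3=0, p4=1, p5=2)

YES — reachable via ⟨γ, γ⟩ (2 firings)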